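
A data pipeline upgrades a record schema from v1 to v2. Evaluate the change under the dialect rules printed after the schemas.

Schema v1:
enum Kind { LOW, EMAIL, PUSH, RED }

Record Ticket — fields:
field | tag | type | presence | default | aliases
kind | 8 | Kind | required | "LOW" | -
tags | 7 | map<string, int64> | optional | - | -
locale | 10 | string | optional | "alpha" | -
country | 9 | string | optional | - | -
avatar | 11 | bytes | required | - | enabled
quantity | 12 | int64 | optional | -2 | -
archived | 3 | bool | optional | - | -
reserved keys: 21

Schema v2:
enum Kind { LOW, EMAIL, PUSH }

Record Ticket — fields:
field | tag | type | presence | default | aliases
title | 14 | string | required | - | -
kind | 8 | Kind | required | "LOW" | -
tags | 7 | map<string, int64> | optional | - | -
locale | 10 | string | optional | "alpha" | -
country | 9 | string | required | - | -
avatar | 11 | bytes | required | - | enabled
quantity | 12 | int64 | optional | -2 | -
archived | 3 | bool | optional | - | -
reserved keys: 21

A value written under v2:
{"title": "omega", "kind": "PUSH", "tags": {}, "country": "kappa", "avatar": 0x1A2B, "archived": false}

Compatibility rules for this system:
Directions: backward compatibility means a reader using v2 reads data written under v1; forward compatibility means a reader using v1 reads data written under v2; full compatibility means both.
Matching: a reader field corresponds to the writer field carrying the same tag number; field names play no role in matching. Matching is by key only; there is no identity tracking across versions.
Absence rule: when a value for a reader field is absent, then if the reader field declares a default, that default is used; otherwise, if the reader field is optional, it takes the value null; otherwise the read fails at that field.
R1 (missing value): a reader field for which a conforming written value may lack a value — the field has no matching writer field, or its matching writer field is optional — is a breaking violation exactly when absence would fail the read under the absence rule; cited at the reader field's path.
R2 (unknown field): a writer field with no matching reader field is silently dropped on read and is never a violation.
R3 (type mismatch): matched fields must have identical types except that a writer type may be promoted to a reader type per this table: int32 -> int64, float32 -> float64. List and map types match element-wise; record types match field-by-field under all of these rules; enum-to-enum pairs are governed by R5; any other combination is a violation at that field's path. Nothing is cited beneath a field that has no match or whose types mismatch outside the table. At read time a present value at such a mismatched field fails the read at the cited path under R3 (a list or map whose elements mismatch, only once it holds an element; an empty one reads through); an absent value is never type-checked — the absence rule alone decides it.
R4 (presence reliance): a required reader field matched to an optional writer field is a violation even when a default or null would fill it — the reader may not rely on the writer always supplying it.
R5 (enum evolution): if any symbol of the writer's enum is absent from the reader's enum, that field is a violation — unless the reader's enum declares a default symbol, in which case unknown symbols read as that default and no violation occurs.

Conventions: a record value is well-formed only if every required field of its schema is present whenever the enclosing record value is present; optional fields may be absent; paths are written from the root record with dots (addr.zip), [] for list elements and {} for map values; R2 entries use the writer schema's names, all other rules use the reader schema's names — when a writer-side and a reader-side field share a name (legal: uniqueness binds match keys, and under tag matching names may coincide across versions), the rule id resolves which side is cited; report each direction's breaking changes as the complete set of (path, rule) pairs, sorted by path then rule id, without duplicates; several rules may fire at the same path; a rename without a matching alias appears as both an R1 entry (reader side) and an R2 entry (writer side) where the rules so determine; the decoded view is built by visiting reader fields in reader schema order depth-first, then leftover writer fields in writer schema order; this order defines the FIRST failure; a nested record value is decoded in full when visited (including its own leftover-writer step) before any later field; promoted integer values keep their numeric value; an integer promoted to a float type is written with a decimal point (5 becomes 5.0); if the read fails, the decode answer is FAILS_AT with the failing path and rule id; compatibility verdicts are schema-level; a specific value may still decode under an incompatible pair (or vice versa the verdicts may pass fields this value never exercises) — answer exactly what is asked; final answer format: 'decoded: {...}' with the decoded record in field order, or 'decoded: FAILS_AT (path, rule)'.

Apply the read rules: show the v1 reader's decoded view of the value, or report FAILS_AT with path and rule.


decoded: {"kind": "PUSH", "tags": {}, "locale": "alpha", "country": "kappa", "avatar": 0x1A2B, "quantity": -2, "archived": false}

each type pair in Ticket: writer, then reader
decoding the Ticket value with the v1 reader:
  kind := "PUSH"
  tags := {}
  locale := "alpha" (no value, default fills)
  country := "kappa"
  avatar := 0x1A2B
  quantity := -2 (no value, default fills)
  archived := false
  writer title: unmatched, discarded
  => decoded: {"kind": "PUSH", "tags": {}, "locale": "alpha", "country": "kappa", "avatar": 0x1A2B, "quantity": -2, "archived": false}
remaining Ticket differences; none change what is asked:
  field country in record Ticket: optional changed to required -> changes Ticket's schema-level verdicts only — the decode of this value is the same
  enum Kind (field kind in record Ticket): symbol RED removed -> changes Ticket's schema-level verdicts only — the decode of this value is the same
  added field title to record Ticket: required string, tag 14 (in v2 it sits immediately before kind) -> changes Ticket's schema-level verdicts only — the decode of this value is the same


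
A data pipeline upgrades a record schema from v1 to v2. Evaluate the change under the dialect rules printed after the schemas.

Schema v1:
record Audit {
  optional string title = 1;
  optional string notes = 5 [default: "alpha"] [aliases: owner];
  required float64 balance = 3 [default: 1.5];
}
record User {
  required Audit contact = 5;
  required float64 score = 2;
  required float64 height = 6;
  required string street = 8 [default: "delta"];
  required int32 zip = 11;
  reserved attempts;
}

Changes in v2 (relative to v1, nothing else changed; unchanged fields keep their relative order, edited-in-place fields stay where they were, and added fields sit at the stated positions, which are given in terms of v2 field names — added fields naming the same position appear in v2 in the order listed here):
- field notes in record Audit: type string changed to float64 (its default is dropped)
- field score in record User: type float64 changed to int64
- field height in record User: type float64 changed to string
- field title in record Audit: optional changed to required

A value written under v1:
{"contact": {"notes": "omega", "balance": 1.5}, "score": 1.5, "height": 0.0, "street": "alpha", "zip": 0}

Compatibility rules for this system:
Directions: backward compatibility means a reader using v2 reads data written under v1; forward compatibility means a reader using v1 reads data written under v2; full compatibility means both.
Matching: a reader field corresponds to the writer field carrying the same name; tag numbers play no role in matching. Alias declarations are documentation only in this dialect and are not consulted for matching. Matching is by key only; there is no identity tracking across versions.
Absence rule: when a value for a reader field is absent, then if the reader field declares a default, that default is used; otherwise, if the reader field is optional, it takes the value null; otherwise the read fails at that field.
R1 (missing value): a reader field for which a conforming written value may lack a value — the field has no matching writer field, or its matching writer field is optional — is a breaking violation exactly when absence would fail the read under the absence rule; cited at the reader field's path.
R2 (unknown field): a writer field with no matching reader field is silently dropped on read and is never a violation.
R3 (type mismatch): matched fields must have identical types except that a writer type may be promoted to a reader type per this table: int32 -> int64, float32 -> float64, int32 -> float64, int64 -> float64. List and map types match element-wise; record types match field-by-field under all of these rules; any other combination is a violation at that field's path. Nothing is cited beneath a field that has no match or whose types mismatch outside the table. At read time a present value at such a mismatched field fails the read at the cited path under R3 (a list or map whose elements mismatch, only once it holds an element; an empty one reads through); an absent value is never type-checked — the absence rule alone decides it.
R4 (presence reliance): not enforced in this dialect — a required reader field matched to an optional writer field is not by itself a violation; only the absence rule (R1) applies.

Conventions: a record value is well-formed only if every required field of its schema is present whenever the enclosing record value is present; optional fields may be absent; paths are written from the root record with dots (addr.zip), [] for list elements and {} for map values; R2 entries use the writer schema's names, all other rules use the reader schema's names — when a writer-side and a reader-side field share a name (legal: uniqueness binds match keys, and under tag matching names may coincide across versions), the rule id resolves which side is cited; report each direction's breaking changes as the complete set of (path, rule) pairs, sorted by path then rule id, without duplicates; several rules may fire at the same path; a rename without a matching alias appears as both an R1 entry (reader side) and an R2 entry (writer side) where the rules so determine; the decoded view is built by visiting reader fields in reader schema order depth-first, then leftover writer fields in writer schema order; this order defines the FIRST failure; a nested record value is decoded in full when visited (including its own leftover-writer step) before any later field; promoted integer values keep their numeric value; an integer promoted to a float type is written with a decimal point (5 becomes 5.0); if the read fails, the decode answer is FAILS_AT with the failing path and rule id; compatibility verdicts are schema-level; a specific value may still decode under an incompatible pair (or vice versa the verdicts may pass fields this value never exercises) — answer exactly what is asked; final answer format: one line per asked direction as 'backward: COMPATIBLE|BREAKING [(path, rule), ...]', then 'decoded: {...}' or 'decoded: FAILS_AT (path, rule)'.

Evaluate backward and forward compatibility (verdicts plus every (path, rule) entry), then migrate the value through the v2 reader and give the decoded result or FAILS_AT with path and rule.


backward: BREAKING [(contact.notes, R3), (contact.title, R1), (height, R3), (score, R3)]; forward: BREAKING [(contact.notes, R3), (height, R3)]; decoded: FAILS_AT (contact.title, R1)

the writer's type comes first in each User pair
backward for User (reader v2, writer v1):
  contact: paired with writer contact (Audit -> Audit; writer required)
  score: paired with writer score (float64 -> int64; writer required)
  height: paired with writer height (float64 -> string; writer required)
  street: paired with writer street (string -> string; writer required)
  zip: paired with writer zip (int32 -> int32; writer required)
  contact.title: paired with writer contact.title (string -> string; writer optional)
  contact.notes: paired with writer contact.notes (string -> float64; writer optional)
  contact.balance: paired with writer contact.balance (float64 -> float64; writer required)
  rule R3 violated at contact.notes
  rule R1 violated at contact.title
  rule R3 violated at height
  rule R3 violated at score
  => backward verdict for User: BREAKING, 4 violation(s)
forward for User (reader v1, writer v2):
  contact: paired with writer contact (Audit -> Audit; writer required)
  score: paired with writer score (int64 -> float64; writer required)
  height: paired with writer height (string -> float64; writer required)
  street: paired with writer street (string -> string; writer required)
  zip: paired with writer zip (int32 -> int32; writer required)
  contact.title: paired with writer contact.title (string -> string; writer required)
  contact.notes: paired with writer contact.notes (float64 -> string; writer optional)
  contact.balance: paired with writer contact.balance (float64 -> float64; writer required)
  rule R3 violated at contact.notes
  rule R3 violated at height
  => forward verdict for User: BREAKING, 2 violation(s)
decoding the User value with the v2 reader:
  read fails at contact.title under R1 (no fill)
  => FAILS_AT (contact.title, R1)


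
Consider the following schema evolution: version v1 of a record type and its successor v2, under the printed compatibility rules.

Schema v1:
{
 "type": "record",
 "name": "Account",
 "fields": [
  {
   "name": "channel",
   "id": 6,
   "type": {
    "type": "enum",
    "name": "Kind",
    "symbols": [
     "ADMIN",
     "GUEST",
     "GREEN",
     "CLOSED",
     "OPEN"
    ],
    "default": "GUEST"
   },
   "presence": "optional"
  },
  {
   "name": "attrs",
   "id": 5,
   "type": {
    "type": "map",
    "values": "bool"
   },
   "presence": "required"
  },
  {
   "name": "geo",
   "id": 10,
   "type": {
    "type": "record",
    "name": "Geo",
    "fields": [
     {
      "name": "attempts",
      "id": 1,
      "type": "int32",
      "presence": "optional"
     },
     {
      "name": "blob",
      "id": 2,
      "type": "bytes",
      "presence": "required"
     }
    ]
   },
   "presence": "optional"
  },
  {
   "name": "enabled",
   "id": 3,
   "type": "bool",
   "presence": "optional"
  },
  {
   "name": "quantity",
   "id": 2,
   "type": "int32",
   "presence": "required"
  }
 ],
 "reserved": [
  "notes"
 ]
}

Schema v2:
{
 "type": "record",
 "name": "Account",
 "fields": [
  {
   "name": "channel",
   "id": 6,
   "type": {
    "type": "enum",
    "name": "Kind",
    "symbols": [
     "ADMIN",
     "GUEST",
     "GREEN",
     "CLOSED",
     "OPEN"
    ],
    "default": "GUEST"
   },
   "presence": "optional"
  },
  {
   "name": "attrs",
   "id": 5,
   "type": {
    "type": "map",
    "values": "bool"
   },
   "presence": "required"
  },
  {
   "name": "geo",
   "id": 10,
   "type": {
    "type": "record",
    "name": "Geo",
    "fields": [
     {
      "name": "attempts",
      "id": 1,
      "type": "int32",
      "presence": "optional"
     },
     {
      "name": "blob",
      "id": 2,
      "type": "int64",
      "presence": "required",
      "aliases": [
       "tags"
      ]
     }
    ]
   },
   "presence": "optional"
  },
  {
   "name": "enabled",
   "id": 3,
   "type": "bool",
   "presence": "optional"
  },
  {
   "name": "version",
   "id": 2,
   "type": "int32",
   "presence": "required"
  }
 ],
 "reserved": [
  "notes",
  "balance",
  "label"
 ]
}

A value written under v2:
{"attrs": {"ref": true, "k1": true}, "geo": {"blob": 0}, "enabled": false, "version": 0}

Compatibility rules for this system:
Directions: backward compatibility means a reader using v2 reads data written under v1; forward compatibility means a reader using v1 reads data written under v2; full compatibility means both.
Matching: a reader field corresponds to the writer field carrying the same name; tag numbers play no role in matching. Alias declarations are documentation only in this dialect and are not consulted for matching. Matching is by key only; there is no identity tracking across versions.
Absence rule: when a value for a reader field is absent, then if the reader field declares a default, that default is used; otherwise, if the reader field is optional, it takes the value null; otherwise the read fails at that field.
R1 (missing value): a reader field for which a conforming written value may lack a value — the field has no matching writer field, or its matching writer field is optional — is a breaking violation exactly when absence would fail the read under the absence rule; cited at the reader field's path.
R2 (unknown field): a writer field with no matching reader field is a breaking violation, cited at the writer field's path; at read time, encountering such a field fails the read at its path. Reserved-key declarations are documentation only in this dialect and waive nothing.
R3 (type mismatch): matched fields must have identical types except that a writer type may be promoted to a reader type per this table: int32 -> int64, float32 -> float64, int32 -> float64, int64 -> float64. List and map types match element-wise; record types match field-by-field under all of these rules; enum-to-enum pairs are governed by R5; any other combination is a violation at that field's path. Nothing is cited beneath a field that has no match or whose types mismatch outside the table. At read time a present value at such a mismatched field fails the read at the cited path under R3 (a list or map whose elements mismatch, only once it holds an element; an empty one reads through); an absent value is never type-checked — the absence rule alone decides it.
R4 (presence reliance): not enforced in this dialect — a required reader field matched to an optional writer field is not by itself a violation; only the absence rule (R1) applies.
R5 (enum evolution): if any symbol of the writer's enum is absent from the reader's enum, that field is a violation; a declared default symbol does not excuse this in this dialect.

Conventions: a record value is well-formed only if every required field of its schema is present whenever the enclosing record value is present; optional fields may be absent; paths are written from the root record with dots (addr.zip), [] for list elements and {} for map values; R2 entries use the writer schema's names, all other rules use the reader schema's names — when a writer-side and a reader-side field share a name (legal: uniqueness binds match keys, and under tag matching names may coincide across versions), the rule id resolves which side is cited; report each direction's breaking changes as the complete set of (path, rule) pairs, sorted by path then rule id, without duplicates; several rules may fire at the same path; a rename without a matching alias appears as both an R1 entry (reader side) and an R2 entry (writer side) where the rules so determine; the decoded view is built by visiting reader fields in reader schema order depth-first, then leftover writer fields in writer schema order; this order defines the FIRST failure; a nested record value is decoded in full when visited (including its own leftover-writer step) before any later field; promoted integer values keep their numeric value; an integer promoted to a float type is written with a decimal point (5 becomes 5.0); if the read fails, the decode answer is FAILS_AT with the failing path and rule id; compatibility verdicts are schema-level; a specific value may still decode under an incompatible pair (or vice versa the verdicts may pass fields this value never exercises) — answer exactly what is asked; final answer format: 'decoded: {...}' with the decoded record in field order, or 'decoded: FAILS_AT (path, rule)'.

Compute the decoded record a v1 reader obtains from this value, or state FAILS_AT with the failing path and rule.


decoded: FAILS_AT (geo.blob, R3)

the writer's type comes first in each Account pair
migrating the Account value to v1:
  channel := null (absent, optional -> null)
  attrs := {"ref": true, "k1": true}
  geo.attempts := null (absent, optional -> null)
  read fails at geo.blob under R3
  => FAILS_AT (geo.blob, R3)
the other Account changes do not affect what is asked:
  renamed field quantity to version in record Account -> a verdict-level change on Account — the shown value reads the same


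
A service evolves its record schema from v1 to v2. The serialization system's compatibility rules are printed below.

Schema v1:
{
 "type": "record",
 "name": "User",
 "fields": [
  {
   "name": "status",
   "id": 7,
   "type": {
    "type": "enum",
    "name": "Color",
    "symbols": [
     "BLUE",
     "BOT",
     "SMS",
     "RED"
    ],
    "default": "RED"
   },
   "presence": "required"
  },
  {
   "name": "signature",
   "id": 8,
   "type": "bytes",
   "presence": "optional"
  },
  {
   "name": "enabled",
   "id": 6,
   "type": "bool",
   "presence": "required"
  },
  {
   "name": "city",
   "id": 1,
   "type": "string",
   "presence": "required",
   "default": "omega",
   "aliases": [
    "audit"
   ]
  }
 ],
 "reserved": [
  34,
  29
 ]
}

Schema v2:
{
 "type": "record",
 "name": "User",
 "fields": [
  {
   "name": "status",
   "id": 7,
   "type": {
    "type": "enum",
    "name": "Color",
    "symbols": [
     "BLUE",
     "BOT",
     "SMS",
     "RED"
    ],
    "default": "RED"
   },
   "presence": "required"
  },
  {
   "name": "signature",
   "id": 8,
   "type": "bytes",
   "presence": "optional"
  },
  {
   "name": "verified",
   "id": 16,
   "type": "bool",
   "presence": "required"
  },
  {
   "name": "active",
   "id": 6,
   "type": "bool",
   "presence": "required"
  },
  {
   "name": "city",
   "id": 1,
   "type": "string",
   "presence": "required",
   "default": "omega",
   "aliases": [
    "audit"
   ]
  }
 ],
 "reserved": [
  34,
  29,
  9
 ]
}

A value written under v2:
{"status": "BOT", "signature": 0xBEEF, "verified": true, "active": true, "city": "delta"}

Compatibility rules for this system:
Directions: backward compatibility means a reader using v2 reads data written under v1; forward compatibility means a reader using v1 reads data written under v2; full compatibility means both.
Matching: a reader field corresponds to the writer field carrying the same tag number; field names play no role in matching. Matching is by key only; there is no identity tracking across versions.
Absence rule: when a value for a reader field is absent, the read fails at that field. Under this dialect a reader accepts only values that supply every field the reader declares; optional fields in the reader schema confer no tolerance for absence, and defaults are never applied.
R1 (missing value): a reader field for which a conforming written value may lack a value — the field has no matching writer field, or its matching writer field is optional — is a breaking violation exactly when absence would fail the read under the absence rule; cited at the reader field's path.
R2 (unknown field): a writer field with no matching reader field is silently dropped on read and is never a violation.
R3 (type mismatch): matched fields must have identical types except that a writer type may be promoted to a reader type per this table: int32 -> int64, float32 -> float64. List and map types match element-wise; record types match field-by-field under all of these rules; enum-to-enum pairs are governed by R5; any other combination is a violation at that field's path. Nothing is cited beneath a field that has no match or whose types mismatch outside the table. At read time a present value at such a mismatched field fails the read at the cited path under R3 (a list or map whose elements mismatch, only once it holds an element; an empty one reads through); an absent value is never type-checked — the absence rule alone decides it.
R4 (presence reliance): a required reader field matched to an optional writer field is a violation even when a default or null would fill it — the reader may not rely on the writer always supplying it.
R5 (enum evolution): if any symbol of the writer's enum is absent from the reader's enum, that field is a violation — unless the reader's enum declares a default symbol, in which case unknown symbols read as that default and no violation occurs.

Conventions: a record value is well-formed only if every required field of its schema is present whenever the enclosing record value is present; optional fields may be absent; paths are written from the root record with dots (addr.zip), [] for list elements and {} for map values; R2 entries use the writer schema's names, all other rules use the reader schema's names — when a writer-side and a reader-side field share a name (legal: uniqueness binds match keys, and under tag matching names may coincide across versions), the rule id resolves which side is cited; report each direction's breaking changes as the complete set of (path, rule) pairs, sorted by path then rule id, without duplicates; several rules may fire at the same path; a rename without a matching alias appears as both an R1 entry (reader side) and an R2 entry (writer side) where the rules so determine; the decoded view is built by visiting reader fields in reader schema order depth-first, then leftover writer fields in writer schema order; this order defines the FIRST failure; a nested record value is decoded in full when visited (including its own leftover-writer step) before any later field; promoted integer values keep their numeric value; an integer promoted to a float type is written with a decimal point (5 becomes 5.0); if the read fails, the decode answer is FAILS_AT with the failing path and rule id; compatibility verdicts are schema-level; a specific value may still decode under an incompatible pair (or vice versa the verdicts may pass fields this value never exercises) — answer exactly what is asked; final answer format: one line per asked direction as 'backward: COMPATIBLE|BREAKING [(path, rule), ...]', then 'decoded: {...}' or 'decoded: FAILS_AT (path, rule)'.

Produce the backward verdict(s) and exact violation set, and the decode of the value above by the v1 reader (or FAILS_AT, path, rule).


backward: BREAKING [(signature, R1), (verified, R1)]; decoded: {"status": "BOT", "signature": 0xBEEF, "enabled": true, "city": "delta"}

in User below, arrows point writer -> reader
backward pass over User, reader schema v2, writer schema v1:
  status: paired with writer status (Color -> Color; writer required)
  signature: paired with writer signature (bytes -> bytes; writer optional)
  no writer field matches reader verified
  active: paired with writer enabled (bool -> bool; writer required)
  city: paired with writer city (string -> string; writer required)
  rule R1 violated at signature
  rule R1 violated at verified
  => 2 violation(s): backward is BREAKING for User
migrating the User value to v1:
  status := "BOT"
  signature := 0xBEEF
  enabled := true (from writer active)
  city := "delta"
  writer verified: unknown -> dropped
  => decoded: {"status": "BOT", "signature": 0xBEEF, "enabled": true, "city": "delta"}
ruling out the remaining User differences:
  renamed field enabled to active in record User -> triggers nothing under User's printed rules — same verdict


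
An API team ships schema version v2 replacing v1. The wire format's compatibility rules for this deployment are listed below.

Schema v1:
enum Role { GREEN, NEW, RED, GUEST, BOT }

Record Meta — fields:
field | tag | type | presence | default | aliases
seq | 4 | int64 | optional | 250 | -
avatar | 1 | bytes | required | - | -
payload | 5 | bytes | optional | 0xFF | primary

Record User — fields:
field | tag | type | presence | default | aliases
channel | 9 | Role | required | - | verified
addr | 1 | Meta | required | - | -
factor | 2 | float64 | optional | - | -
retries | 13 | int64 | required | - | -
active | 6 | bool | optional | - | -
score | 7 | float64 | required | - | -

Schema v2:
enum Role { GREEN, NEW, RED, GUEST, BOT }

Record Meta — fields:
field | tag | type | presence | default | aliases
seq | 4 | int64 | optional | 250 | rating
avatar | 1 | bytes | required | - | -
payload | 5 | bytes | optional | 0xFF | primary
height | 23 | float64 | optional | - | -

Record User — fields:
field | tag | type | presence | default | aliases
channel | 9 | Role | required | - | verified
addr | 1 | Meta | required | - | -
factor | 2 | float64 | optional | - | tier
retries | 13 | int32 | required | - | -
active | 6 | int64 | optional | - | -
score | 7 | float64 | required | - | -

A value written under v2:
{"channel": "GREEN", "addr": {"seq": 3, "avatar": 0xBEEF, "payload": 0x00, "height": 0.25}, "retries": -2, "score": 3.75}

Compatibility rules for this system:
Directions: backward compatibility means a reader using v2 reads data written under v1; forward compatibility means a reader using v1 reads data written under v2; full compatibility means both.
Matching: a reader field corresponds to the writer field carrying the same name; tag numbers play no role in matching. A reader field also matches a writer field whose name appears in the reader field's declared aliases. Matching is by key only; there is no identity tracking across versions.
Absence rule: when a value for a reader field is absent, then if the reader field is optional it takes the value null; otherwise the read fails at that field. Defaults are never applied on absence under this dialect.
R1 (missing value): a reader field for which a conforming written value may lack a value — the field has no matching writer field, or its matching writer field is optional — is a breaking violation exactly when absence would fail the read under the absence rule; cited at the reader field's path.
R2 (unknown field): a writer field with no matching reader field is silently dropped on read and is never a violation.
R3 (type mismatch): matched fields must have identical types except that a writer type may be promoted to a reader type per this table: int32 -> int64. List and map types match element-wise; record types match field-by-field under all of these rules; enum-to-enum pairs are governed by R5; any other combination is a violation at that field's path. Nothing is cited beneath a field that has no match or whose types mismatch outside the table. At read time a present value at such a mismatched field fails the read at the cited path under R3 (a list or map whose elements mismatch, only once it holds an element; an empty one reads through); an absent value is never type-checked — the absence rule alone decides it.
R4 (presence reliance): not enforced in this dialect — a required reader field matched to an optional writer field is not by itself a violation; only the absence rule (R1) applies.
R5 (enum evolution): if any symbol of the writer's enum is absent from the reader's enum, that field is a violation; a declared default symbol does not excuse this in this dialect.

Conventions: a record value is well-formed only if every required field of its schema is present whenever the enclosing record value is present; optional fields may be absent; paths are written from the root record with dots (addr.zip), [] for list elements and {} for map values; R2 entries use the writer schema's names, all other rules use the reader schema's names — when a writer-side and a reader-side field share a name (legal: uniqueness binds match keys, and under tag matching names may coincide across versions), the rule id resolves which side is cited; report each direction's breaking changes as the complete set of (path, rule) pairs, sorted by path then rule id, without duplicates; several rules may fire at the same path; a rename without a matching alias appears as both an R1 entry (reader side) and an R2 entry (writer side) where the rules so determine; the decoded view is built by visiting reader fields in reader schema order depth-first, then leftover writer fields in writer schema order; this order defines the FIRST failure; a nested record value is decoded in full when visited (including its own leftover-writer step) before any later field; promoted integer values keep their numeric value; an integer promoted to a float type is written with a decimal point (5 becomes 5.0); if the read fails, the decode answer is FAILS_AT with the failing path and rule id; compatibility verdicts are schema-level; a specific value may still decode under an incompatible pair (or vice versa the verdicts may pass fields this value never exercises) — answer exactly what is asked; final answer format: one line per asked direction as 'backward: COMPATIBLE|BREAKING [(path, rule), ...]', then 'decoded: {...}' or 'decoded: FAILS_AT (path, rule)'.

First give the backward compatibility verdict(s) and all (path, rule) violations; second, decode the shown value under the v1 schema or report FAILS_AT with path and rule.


backward: BREAKING [(active, R3), (retries, R3)]; decoded: {"channel": "GREEN", "addr": {"seq": 3, "avatar": 0xBEEF, "payload": 0x00}, "factor": null, "retries": -2, "active": null, "score": 3.75}

in User below, arrows point writer -> reader
backward on User — v2 reading data written by v1:
  Role -> Role, writer required: channel aligns to channel
  Meta -> Meta, writer required: addr aligns to addr
  float64 -> float64, writer optional: factor aligns to factor
  int64 -> int32, writer required: retries aligns to retries
  bool -> int64, writer optional: active aligns to active
  float64 -> float64, writer required: score aligns to score
  int64 -> int64, writer optional: addr.seq aligns to addr.seq
  bytes -> bytes, writer required: addr.avatar aligns to addr.avatar
  bytes -> bytes, writer optional: addr.payload aligns to addr.payload
  addr.height: no writer-side match
  R3 fires at active
  R3 fires at retries
  => 2 violation(s): backward is BREAKING for User
migrating the User value to v1:
  channel := "GREEN"
  addr.seq := 3
  addr.avatar := 0xBEEF
  addr.payload := 0x00
  writer addr.height: unknown -> dropped
  factor := null (absent, optional -> null)
  retries := -2 (int32 -> int64)
  active := null (absent, optional -> null)
  score := 3.75
  => decoded: {"channel": "GREEN", "addr": {"seq": 3, "avatar": 0xBEEF, "payload": 0x00}, "factor": null, "retries": -2, "active": null, "score": 3.75}
ruling out the remaining User differences:
  added field height to record Meta: optional float64, tag 23 (in v2 it sits last) -> fires no rule on User, leaving the asked answer as it is


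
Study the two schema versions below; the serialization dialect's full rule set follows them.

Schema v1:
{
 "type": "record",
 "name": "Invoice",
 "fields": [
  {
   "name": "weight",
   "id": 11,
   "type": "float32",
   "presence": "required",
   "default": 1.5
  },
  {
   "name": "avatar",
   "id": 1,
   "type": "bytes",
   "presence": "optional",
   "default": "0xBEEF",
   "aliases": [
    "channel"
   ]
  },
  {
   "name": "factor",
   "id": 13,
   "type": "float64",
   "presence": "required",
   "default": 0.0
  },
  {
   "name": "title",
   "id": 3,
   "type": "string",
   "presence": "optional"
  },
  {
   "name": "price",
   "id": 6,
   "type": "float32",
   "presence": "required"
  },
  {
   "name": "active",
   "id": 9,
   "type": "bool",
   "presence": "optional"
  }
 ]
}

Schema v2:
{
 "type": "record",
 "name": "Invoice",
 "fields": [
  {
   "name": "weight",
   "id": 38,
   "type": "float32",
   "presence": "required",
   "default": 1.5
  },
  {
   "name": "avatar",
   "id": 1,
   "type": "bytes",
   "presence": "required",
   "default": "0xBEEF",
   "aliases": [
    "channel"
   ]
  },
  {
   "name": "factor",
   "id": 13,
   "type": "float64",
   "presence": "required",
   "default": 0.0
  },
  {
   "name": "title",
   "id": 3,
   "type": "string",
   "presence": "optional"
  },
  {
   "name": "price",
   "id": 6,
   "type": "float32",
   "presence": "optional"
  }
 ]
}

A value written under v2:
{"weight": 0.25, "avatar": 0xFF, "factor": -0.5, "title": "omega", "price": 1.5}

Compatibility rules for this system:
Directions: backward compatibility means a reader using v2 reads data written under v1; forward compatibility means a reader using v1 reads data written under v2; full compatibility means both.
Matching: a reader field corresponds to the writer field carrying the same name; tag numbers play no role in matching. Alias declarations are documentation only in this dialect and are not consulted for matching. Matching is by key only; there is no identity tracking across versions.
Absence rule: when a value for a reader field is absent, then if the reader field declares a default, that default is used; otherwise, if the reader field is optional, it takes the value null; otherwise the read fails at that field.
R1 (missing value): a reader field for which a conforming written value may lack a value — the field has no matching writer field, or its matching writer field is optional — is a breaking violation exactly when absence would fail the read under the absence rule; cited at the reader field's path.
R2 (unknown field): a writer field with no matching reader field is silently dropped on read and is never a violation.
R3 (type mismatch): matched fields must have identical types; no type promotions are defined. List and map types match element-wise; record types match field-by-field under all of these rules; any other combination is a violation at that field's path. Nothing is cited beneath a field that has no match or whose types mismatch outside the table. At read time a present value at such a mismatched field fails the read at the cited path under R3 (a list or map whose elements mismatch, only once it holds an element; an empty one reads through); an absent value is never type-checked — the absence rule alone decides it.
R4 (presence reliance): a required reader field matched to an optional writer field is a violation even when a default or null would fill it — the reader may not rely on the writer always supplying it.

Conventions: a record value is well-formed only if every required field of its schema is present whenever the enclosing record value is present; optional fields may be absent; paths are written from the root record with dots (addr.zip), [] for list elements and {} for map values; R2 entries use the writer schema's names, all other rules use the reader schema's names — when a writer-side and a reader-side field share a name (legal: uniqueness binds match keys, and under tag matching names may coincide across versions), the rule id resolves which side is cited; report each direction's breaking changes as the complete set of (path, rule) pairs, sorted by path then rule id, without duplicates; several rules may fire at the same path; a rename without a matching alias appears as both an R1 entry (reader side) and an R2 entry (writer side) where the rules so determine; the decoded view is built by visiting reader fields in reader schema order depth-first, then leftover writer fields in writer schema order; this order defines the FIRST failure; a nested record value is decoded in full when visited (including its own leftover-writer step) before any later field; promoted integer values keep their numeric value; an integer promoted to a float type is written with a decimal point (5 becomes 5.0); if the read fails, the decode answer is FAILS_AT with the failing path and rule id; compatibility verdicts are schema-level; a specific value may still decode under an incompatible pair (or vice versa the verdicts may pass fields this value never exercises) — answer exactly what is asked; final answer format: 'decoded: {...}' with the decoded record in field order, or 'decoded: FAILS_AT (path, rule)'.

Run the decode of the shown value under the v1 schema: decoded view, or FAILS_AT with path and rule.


decoded: {"weight": 0.25, "avatar": 0xFF, "factor": -0.5, "title": "omega", "price": 1.5, "active": null}

each type pair in Invoice: writer, then reader
decode (reader v1):
  weight := 0.25
  avatar := 0xFF
  factor := -0.5
  title := "omega"
  price := 1.5
  active := null (missing; optional => null)
  => decoded: {"weight": 0.25, "avatar": 0xFF, "factor": -0.5, "title": "omega", "price": 1.5, "active": null}
the rest of the Invoice diff is inert for this question:
  field price in record Invoice: required changed to optional -> schema-level compatibility only; this Invoice value's decode is unchanged
  removed field active from record Invoice -> fires no rule on Invoice under this dialect and leaves the result unchanged
  field weight in record Invoice: tag 11 changed to 38 -> fires no rule on Invoice under this dialect and leaves the result unchanged
  field avatar in record Invoice: optional changed to required -> schema-level compatibility only; this Invoice value's decode is unchanged
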